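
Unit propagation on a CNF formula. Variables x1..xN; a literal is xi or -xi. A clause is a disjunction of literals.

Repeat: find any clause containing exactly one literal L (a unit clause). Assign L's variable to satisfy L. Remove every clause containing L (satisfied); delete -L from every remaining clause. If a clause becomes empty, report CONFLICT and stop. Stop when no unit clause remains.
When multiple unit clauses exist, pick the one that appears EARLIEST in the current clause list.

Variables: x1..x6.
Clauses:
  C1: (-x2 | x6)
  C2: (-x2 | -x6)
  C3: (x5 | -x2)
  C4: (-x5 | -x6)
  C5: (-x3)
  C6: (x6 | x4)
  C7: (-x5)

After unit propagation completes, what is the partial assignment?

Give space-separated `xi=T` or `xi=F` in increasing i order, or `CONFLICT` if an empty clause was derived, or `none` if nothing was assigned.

unit clause [-3] forces x3=F; simplify:
  satisfied 1 clause(s); 6 remain; assigned so far: [3]
unit clause [-5] forces x5=F; simplify:
  drop 5 from [5, -2] -> [-2]
  satisfied 2 clause(s); 4 remain; assigned so far: [3, 5]
unit clause [-2] forces x2=F; simplify:
  satisfied 3 clause(s); 1 remain; assigned so far: [2, 3, 5]

Answer: x2=F x3=F x5=F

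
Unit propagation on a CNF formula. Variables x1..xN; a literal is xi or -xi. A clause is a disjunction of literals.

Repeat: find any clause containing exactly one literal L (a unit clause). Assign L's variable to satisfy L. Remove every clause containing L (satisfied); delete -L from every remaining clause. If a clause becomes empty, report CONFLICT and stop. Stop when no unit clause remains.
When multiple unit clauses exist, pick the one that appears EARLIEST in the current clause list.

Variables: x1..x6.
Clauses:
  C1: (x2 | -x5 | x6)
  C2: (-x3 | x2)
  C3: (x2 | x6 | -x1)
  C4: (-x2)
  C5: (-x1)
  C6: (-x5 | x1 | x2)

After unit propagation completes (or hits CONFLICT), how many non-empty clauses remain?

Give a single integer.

unit clause [-2] forces x2=F; simplify:
  drop 2 from [2, -5, 6] -> [-5, 6]
  drop 2 from [-3, 2] -> [-3]
  drop 2 from [2, 6, -1] -> [6, -1]
  drop 2 from [-5, 1, 2] -> [-5, 1]
  satisfied 1 clause(s); 5 remain; assigned so far: [2]
unit clause [-3] forces x3=F; simplify:
  satisfied 1 clause(s); 4 remain; assigned so far: [2, 3]
unit clause [-1] forces x1=F; simplify:
  drop 1 from [-5, 1] -> [-5]
  satisfied 2 clause(s); 2 remain; assigned so far: [1, 2, 3]
unit clause [-5] forces x5=F; simplify:
  satisfied 2 clause(s); 0 remain; assigned so far: [1, 2, 3, 5]

Answer: 0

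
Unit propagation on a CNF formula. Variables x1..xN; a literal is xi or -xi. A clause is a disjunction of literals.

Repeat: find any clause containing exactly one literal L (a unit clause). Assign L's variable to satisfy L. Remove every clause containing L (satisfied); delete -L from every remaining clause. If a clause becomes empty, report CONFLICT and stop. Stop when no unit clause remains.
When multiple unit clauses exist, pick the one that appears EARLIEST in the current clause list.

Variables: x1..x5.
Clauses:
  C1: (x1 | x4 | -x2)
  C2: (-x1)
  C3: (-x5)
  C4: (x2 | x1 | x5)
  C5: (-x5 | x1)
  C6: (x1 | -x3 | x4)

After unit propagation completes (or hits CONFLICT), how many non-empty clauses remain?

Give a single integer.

unit clause [-1] forces x1=F; simplify:
  drop 1 from [1, 4, -2] -> [4, -2]
  drop 1 from [2, 1, 5] -> [2, 5]
  drop 1 from [-5, 1] -> [-5]
  drop 1 from [1, -3, 4] -> [-3, 4]
  satisfied 1 clause(s); 5 remain; assigned so far: [1]
unit clause [-5] forces x5=F; simplify:
  drop 5 from [2, 5] -> [2]
  satisfied 2 clause(s); 3 remain; assigned so far: [1, 5]
unit clause [2] forces x2=T; simplify:
  drop -2 from [4, -2] -> [4]
  satisfied 1 clause(s); 2 remain; assigned so far: [1, 2, 5]
unit clause [4] forces x4=T; simplify:
  satisfied 2 clause(s); 0 remain; assigned so far: [1, 2, 4, 5]

Answer: 0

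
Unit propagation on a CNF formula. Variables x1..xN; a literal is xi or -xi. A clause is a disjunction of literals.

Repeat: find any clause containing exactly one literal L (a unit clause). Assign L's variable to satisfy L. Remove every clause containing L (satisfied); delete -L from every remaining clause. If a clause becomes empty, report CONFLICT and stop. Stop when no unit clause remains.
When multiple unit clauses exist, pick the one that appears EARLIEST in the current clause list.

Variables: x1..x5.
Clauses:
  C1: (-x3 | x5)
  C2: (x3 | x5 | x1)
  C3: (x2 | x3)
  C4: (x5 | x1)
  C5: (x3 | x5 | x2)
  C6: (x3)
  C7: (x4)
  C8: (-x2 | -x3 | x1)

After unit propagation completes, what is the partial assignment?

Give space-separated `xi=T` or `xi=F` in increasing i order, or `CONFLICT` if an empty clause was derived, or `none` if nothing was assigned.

unit clause [3] forces x3=T; simplify:
  drop -3 from [-3, 5] -> [5]
  drop -3 from [-2, -3, 1] -> [-2, 1]
  satisfied 4 clause(s); 4 remain; assigned so far: [3]
unit clause [5] forces x5=T; simplify:
  satisfied 2 clause(s); 2 remain; assigned so far: [3, 5]
unit clause [4] forces x4=T; simplify:
  satisfied 1 clause(s); 1 remain; assigned so far: [3, 4, 5]

Answer: x3=T x4=T x5=T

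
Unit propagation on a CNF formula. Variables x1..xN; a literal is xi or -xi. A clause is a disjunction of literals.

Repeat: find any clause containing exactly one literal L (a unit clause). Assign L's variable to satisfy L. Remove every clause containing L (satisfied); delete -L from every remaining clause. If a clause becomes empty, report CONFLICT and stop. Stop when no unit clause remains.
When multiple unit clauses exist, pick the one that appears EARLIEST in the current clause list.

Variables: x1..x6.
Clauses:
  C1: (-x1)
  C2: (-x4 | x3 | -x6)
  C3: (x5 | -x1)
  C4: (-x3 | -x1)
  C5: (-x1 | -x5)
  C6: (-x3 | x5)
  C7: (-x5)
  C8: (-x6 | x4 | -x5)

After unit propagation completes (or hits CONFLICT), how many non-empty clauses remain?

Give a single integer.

unit clause [-1] forces x1=F; simplify:
  satisfied 4 clause(s); 4 remain; assigned so far: [1]
unit clause [-5] forces x5=F; simplify:
  drop 5 from [-3, 5] -> [-3]
  satisfied 2 clause(s); 2 remain; assigned so far: [1, 5]
unit clause [-3] forces x3=F; simplify:
  drop 3 from [-4, 3, -6] -> [-4, -6]
  satisfied 1 clause(s); 1 remain; assigned so far: [1, 3, 5]

Answer: 1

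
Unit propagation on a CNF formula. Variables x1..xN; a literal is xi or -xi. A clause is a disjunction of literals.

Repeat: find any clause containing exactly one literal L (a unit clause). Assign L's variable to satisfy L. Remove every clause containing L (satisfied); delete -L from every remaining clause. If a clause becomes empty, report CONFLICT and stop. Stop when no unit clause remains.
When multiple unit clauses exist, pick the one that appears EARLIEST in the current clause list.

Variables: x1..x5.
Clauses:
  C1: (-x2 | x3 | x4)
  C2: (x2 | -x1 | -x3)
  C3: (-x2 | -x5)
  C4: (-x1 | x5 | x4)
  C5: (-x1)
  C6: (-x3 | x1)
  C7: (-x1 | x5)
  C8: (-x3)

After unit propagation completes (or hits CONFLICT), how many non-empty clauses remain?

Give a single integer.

Answer: 2

Derivation:
unit clause [-1] forces x1=F; simplify:
  drop 1 from [-3, 1] -> [-3]
  satisfied 4 clause(s); 4 remain; assigned so far: [1]
unit clause [-3] forces x3=F; simplify:
  drop 3 from [-2, 3, 4] -> [-2, 4]
  satisfied 2 clause(s); 2 remain; assigned so far: [1, 3]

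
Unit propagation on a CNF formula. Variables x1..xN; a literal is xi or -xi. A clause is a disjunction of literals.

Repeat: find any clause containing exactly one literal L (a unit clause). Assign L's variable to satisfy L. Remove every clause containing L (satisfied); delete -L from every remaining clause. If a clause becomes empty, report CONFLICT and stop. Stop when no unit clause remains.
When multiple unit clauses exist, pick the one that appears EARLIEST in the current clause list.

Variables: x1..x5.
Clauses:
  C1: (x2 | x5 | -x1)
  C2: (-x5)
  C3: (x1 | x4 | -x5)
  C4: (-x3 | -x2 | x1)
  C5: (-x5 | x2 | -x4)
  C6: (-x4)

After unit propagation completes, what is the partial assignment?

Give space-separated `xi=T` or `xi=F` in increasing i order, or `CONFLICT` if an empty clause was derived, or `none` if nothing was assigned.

unit clause [-5] forces x5=F; simplify:
  drop 5 from [2, 5, -1] -> [2, -1]
  satisfied 3 clause(s); 3 remain; assigned so far: [5]
unit clause [-4] forces x4=F; simplify:
  satisfied 1 clause(s); 2 remain; assigned so far: [4, 5]

Answer: x4=F x5=F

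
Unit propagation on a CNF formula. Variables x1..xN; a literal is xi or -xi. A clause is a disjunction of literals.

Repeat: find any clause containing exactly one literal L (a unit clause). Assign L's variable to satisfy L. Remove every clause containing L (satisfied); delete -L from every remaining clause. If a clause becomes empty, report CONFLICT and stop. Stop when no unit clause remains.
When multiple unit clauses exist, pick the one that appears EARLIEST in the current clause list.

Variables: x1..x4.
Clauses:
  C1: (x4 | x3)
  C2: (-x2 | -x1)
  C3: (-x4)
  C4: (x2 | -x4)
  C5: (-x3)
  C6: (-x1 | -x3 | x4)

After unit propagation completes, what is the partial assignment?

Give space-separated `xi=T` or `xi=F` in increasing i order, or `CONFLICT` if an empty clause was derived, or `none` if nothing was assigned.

Answer: CONFLICT

Derivation:
unit clause [-4] forces x4=F; simplify:
  drop 4 from [4, 3] -> [3]
  drop 4 from [-1, -3, 4] -> [-1, -3]
  satisfied 2 clause(s); 4 remain; assigned so far: [4]
unit clause [3] forces x3=T; simplify:
  drop -3 from [-3] -> [] (empty!)
  drop -3 from [-1, -3] -> [-1]
  satisfied 1 clause(s); 3 remain; assigned so far: [3, 4]
CONFLICT (empty clause)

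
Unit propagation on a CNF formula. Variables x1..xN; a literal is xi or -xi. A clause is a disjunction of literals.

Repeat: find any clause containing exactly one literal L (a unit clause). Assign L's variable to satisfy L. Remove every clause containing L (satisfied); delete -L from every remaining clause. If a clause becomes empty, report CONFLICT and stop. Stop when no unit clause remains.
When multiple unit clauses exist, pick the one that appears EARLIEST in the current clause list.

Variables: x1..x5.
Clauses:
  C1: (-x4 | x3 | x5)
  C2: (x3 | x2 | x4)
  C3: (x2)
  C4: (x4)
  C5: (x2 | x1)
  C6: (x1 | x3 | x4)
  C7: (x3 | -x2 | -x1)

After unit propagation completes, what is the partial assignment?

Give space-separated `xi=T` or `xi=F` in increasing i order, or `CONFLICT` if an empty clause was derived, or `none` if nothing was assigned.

unit clause [2] forces x2=T; simplify:
  drop -2 from [3, -2, -1] -> [3, -1]
  satisfied 3 clause(s); 4 remain; assigned so far: [2]
unit clause [4] forces x4=T; simplify:
  drop -4 from [-4, 3, 5] -> [3, 5]
  satisfied 2 clause(s); 2 remain; assigned so far: [2, 4]

Answer: x2=T x4=T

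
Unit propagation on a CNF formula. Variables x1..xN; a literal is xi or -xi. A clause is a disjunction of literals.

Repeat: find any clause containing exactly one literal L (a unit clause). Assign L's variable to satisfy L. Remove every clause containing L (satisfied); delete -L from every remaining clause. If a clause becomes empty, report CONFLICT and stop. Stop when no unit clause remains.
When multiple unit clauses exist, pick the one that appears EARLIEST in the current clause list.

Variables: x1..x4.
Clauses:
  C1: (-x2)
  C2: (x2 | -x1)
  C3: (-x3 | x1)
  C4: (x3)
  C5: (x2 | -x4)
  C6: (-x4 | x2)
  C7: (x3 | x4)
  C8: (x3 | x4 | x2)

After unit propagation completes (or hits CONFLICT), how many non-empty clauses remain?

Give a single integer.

unit clause [-2] forces x2=F; simplify:
  drop 2 from [2, -1] -> [-1]
  drop 2 from [2, -4] -> [-4]
  drop 2 from [-4, 2] -> [-4]
  drop 2 from [3, 4, 2] -> [3, 4]
  satisfied 1 clause(s); 7 remain; assigned so far: [2]
unit clause [-1] forces x1=F; simplify:
  drop 1 from [-3, 1] -> [-3]
  satisfied 1 clause(s); 6 remain; assigned so far: [1, 2]
unit clause [-3] forces x3=F; simplify:
  drop 3 from [3] -> [] (empty!)
  drop 3 from [3, 4] -> [4]
  drop 3 from [3, 4] -> [4]
  satisfied 1 clause(s); 5 remain; assigned so far: [1, 2, 3]
CONFLICT (empty clause)

Answer: 4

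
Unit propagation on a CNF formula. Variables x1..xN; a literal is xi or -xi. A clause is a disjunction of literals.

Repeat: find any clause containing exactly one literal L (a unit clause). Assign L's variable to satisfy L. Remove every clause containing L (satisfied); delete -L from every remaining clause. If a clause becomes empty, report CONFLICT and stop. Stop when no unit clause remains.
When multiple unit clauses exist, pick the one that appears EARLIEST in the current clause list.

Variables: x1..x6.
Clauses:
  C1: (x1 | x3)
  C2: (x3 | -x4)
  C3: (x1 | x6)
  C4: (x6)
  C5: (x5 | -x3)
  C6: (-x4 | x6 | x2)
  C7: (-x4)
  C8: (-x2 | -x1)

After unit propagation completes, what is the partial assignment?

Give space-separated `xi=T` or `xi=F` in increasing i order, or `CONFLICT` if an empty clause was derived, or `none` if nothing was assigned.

unit clause [6] forces x6=T; simplify:
  satisfied 3 clause(s); 5 remain; assigned so far: [6]
unit clause [-4] forces x4=F; simplify:
  satisfied 2 clause(s); 3 remain; assigned so far: [4, 6]

Answer: x4=F x6=T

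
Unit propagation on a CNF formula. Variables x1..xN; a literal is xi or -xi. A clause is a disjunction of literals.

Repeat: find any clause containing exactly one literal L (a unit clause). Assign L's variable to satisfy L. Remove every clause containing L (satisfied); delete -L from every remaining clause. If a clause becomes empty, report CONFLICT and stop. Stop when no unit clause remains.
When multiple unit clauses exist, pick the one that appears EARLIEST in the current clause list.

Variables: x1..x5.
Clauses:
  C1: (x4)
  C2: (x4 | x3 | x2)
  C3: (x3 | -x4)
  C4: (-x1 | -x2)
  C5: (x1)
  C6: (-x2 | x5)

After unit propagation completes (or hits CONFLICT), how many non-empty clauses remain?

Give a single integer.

unit clause [4] forces x4=T; simplify:
  drop -4 from [3, -4] -> [3]
  satisfied 2 clause(s); 4 remain; assigned so far: [4]
unit clause [3] forces x3=T; simplify:
  satisfied 1 clause(s); 3 remain; assigned so far: [3, 4]
unit clause [1] forces x1=T; simplify:
  drop -1 from [-1, -2] -> [-2]
  satisfied 1 clause(s); 2 remain; assigned so far: [1, 3, 4]
unit clause [-2] forces x2=F; simplify:
  satisfied 2 clause(s); 0 remain; assigned so far: [1, 2, 3, 4]

Answer: 0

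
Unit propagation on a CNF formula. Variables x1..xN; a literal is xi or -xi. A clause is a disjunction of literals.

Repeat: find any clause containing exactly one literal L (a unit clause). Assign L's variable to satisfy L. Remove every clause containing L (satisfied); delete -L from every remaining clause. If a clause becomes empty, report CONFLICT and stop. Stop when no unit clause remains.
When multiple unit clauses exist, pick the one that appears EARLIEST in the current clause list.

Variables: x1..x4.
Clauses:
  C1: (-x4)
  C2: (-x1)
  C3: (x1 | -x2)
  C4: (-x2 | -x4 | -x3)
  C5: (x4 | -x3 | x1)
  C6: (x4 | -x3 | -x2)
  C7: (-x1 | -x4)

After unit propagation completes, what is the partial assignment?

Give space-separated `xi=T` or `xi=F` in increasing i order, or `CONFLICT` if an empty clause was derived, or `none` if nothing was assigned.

Answer: x1=F x2=F x3=F x4=F

Derivation:
unit clause [-4] forces x4=F; simplify:
  drop 4 from [4, -3, 1] -> [-3, 1]
  drop 4 from [4, -3, -2] -> [-3, -2]
  satisfied 3 clause(s); 4 remain; assigned so far: [4]
unit clause [-1] forces x1=F; simplify:
  drop 1 from [1, -2] -> [-2]
  drop 1 from [-3, 1] -> [-3]
  satisfied 1 clause(s); 3 remain; assigned so far: [1, 4]
unit clause [-2] forces x2=F; simplify:
  satisfied 2 clause(s); 1 remain; assigned so far: [1, 2, 4]
unit clause [-3] forces x3=F; simplify:
  satisfied 1 clause(s); 0 remain; assigned so far: [1, 2, 3, 4]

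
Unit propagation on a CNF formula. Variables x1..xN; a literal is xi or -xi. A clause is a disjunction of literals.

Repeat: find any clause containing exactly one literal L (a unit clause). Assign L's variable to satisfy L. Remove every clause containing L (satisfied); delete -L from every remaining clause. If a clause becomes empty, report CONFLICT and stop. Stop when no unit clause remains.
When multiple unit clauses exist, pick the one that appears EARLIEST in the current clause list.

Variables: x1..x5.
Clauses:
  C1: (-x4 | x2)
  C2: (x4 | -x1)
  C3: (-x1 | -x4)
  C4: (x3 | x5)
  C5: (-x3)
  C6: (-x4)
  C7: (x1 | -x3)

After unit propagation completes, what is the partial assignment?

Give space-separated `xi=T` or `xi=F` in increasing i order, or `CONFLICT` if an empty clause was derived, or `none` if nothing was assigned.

unit clause [-3] forces x3=F; simplify:
  drop 3 from [3, 5] -> [5]
  satisfied 2 clause(s); 5 remain; assigned so far: [3]
unit clause [5] forces x5=T; simplify:
  satisfied 1 clause(s); 4 remain; assigned so far: [3, 5]
unit clause [-4] forces x4=F; simplify:
  drop 4 from [4, -1] -> [-1]
  satisfied 3 clause(s); 1 remain; assigned so far: [3, 4, 5]
unit clause [-1] forces x1=F; simplify:
  satisfied 1 clause(s); 0 remain; assigned so far: [1, 3, 4, 5]

Answer: x1=F x3=F x4=F x5=T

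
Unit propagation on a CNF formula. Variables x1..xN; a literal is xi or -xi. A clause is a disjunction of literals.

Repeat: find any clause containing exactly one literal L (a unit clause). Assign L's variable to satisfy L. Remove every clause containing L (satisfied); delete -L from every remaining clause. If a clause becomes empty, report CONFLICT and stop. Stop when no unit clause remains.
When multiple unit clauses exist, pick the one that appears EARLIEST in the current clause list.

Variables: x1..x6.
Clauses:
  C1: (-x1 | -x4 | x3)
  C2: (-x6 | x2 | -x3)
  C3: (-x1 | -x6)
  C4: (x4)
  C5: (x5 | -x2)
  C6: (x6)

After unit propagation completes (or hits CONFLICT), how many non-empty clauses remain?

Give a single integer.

Answer: 2

Derivation:
unit clause [4] forces x4=T; simplify:
  drop -4 from [-1, -4, 3] -> [-1, 3]
  satisfied 1 clause(s); 5 remain; assigned so far: [4]
unit clause [6] forces x6=T; simplify:
  drop -6 from [-6, 2, -3] -> [2, -3]
  drop -6 from [-1, -6] -> [-1]
  satisfied 1 clause(s); 4 remain; assigned so far: [4, 6]
unit clause [-1] forces x1=F; simplify:
  satisfied 2 clause(s); 2 remain; assigned so far: [1, 4, 6]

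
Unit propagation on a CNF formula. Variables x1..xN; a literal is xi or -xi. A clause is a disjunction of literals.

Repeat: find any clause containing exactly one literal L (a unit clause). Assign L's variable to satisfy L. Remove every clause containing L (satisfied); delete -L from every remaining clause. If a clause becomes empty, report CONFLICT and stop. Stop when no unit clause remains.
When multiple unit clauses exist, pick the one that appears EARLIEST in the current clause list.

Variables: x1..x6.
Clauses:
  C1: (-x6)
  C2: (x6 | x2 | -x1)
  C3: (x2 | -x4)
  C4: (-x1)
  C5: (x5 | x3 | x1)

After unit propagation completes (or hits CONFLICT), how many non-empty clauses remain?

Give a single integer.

unit clause [-6] forces x6=F; simplify:
  drop 6 from [6, 2, -1] -> [2, -1]
  satisfied 1 clause(s); 4 remain; assigned so far: [6]
unit clause [-1] forces x1=F; simplify:
  drop 1 from [5, 3, 1] -> [5, 3]
  satisfied 2 clause(s); 2 remain; assigned so far: [1, 6]

Answer: 2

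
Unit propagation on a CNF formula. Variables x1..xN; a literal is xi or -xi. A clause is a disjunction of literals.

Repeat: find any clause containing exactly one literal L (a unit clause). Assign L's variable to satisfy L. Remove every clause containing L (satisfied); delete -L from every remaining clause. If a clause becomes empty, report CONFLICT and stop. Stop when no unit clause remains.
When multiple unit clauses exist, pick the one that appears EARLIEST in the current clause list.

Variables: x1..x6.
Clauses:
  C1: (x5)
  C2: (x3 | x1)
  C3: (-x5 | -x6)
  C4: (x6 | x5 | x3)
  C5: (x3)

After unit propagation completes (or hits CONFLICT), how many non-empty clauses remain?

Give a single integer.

unit clause [5] forces x5=T; simplify:
  drop -5 from [-5, -6] -> [-6]
  satisfied 2 clause(s); 3 remain; assigned so far: [5]
unit clause [-6] forces x6=F; simplify:
  satisfied 1 clause(s); 2 remain; assigned so far: [5, 6]
unit clause [3] forces x3=T; simplify:
  satisfied 2 clause(s); 0 remain; assigned so far: [3, 5, 6]

Answer: 0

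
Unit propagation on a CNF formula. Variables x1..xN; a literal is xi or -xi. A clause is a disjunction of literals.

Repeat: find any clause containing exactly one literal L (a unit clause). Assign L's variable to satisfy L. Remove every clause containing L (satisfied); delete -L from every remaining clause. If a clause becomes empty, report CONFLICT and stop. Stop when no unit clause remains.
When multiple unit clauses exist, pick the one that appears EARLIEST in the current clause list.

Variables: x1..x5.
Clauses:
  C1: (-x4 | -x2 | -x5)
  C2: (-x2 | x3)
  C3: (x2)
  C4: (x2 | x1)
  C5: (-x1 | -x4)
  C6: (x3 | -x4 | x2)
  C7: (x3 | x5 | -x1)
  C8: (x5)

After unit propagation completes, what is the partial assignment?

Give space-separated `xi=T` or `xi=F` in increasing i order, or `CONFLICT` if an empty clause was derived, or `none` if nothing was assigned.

Answer: x2=T x3=T x4=F x5=T

Derivation:
unit clause [2] forces x2=T; simplify:
  drop -2 from [-4, -2, -5] -> [-4, -5]
  drop -2 from [-2, 3] -> [3]
  satisfied 3 clause(s); 5 remain; assigned so far: [2]
unit clause [3] forces x3=T; simplify:
  satisfied 2 clause(s); 3 remain; assigned so far: [2, 3]
unit clause [5] forces x5=T; simplify:
  drop -5 from [-4, -5] -> [-4]
  satisfied 1 clause(s); 2 remain; assigned so far: [2, 3, 5]
unit clause [-4] forces x4=F; simplify:
  satisfied 2 clause(s); 0 remain; assigned so far: [2, 3, 4, 5]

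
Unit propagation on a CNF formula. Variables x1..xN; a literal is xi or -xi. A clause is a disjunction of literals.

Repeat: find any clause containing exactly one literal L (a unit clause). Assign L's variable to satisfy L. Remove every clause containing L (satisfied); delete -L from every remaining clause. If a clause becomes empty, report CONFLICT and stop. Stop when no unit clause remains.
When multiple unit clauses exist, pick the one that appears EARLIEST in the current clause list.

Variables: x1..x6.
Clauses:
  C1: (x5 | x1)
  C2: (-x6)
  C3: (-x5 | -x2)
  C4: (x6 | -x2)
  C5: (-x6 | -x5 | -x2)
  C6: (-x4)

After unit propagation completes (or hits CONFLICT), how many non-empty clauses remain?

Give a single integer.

unit clause [-6] forces x6=F; simplify:
  drop 6 from [6, -2] -> [-2]
  satisfied 2 clause(s); 4 remain; assigned so far: [6]
unit clause [-2] forces x2=F; simplify:
  satisfied 2 clause(s); 2 remain; assigned so far: [2, 6]
unit clause [-4] forces x4=F; simplify:
  satisfied 1 clause(s); 1 remain; assigned so far: [2, 4, 6]

Answer: 1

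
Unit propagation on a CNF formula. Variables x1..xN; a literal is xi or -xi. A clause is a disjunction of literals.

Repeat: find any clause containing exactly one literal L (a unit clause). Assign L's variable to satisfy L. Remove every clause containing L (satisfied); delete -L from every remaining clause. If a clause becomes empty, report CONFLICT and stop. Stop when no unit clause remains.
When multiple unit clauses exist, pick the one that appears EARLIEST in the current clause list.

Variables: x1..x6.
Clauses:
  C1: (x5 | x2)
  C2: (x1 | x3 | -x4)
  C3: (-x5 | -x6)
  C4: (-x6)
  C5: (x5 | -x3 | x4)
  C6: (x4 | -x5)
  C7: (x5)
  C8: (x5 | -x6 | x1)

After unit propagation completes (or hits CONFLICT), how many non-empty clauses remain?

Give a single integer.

unit clause [-6] forces x6=F; simplify:
  satisfied 3 clause(s); 5 remain; assigned so far: [6]
unit clause [5] forces x5=T; simplify:
  drop -5 from [4, -5] -> [4]
  satisfied 3 clause(s); 2 remain; assigned so far: [5, 6]
unit clause [4] forces x4=T; simplify:
  drop -4 from [1, 3, -4] -> [1, 3]
  satisfied 1 clause(s); 1 remain; assigned so far: [4, 5, 6]

Answer: 1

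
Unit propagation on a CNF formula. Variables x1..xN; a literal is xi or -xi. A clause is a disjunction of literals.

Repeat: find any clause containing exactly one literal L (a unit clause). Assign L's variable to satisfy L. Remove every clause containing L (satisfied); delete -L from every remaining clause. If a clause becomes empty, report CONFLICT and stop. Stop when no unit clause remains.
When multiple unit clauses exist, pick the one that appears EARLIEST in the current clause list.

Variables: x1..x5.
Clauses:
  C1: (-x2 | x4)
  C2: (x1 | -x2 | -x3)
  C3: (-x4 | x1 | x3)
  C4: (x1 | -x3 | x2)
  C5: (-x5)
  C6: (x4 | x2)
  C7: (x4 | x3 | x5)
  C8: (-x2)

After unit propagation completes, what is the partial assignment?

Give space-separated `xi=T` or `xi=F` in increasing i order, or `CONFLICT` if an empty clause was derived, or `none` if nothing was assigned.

unit clause [-5] forces x5=F; simplify:
  drop 5 from [4, 3, 5] -> [4, 3]
  satisfied 1 clause(s); 7 remain; assigned so far: [5]
unit clause [-2] forces x2=F; simplify:
  drop 2 from [1, -3, 2] -> [1, -3]
  drop 2 from [4, 2] -> [4]
  satisfied 3 clause(s); 4 remain; assigned so far: [2, 5]
unit clause [4] forces x4=T; simplify:
  drop -4 from [-4, 1, 3] -> [1, 3]
  satisfied 2 clause(s); 2 remain; assigned so far: [2, 4, 5]

Answer: x2=F x4=T x5=F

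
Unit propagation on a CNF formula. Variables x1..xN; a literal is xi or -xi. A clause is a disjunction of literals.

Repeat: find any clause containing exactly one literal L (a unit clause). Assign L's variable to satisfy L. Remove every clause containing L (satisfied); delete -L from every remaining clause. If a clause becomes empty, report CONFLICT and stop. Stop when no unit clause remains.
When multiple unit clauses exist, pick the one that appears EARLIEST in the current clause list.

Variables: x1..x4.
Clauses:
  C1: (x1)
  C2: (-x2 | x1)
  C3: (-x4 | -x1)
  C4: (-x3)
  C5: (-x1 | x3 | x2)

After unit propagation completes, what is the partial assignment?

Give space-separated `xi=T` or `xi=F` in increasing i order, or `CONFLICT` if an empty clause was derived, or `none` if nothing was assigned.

unit clause [1] forces x1=T; simplify:
  drop -1 from [-4, -1] -> [-4]
  drop -1 from [-1, 3, 2] -> [3, 2]
  satisfied 2 clause(s); 3 remain; assigned so far: [1]
unit clause [-4] forces x4=F; simplify:
  satisfied 1 clause(s); 2 remain; assigned so far: [1, 4]
unit clause [-3] forces x3=F; simplify:
  drop 3 from [3, 2] -> [2]
  satisfied 1 clause(s); 1 remain; assigned so far: [1, 3, 4]
unit clause [2] forces x2=T; simplify:
  satisfied 1 clause(s); 0 remain; assigned so far: [1, 2, 3, 4]

Answer: x1=T x2=T x3=F x4=F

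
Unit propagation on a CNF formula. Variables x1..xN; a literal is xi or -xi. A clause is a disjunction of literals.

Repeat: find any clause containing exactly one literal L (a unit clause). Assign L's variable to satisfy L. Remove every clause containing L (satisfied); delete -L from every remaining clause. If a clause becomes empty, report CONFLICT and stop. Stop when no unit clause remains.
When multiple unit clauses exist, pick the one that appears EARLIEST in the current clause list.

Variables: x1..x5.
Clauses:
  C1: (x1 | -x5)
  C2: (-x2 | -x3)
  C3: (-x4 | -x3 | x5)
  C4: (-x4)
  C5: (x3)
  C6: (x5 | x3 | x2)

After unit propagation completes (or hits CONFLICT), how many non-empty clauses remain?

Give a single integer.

Answer: 1

Derivation:
unit clause [-4] forces x4=F; simplify:
  satisfied 2 clause(s); 4 remain; assigned so far: [4]
unit clause [3] forces x3=T; simplify:
  drop -3 from [-2, -3] -> [-2]
  satisfied 2 clause(s); 2 remain; assigned so far: [3, 4]
unit clause [-2] forces x2=F; simplify:
  satisfied 1 clause(s); 1 remain; assigned so far: [2, 3, 4]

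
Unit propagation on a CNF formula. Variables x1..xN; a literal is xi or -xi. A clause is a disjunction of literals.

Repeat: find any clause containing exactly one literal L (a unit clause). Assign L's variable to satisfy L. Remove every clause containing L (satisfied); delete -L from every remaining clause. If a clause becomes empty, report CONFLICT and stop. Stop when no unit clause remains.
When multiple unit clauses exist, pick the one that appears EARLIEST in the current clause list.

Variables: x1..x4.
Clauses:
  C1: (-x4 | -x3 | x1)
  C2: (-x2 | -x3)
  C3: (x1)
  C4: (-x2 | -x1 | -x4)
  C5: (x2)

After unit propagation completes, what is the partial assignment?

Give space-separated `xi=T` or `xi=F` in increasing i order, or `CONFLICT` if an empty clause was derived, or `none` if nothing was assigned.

Answer: x1=T x2=T x3=F x4=F

Derivation:
unit clause [1] forces x1=T; simplify:
  drop -1 from [-2, -1, -4] -> [-2, -4]
  satisfied 2 clause(s); 3 remain; assigned so far: [1]
unit clause [2] forces x2=T; simplify:
  drop -2 from [-2, -3] -> [-3]
  drop -2 from [-2, -4] -> [-4]
  satisfied 1 clause(s); 2 remain; assigned so far: [1, 2]
unit clause [-3] forces x3=F; simplify:
  satisfied 1 clause(s); 1 remain; assigned so far: [1, 2, 3]
unit clause [-4] forces x4=F; simplify:
  satisfied 1 clause(s); 0 remain; assigned so far: [1, 2, 3, 4]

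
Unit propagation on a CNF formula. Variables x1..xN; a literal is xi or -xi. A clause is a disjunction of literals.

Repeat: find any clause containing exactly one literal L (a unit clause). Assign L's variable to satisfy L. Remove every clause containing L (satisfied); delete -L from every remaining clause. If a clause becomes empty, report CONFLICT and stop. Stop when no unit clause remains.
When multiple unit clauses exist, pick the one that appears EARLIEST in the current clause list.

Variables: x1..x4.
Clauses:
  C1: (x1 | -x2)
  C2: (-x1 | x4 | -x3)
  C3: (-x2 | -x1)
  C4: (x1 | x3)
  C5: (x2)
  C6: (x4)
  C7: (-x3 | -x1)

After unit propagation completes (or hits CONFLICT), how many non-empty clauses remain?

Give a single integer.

unit clause [2] forces x2=T; simplify:
  drop -2 from [1, -2] -> [1]
  drop -2 from [-2, -1] -> [-1]
  satisfied 1 clause(s); 6 remain; assigned so far: [2]
unit clause [1] forces x1=T; simplify:
  drop -1 from [-1, 4, -3] -> [4, -3]
  drop -1 from [-1] -> [] (empty!)
  drop -1 from [-3, -1] -> [-3]
  satisfied 2 clause(s); 4 remain; assigned so far: [1, 2]
CONFLICT (empty clause)

Answer: 3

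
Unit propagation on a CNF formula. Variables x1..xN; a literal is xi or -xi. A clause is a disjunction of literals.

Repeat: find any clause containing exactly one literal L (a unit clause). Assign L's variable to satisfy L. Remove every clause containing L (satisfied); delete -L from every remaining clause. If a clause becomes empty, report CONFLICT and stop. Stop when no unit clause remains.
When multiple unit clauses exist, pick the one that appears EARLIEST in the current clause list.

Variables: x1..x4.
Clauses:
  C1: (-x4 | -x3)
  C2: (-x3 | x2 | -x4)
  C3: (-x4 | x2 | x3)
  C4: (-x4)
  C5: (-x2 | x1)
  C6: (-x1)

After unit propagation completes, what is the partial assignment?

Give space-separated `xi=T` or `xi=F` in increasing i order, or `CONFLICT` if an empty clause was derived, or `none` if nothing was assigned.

Answer: x1=F x2=F x4=F

Derivation:
unit clause [-4] forces x4=F; simplify:
  satisfied 4 clause(s); 2 remain; assigned so far: [4]
unit clause [-1] forces x1=F; simplify:
  drop 1 from [-2, 1] -> [-2]
  satisfied 1 clause(s); 1 remain; assigned so far: [1, 4]
unit clause [-2] forces x2=F; simplify:
  satisfied 1 clause(s); 0 remain; assigned so far: [1, 2, 4]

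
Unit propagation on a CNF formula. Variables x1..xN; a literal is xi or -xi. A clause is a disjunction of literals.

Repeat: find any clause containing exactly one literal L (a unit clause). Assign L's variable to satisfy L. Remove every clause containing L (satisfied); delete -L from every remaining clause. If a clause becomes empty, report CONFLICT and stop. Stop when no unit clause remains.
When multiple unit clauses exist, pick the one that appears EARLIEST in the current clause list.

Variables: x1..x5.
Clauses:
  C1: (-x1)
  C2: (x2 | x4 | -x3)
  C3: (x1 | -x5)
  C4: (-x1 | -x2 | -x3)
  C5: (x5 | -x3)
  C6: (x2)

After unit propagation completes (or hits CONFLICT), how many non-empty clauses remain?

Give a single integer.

unit clause [-1] forces x1=F; simplify:
  drop 1 from [1, -5] -> [-5]
  satisfied 2 clause(s); 4 remain; assigned so far: [1]
unit clause [-5] forces x5=F; simplify:
  drop 5 from [5, -3] -> [-3]
  satisfied 1 clause(s); 3 remain; assigned so far: [1, 5]
unit clause [-3] forces x3=F; simplify:
  satisfied 2 clause(s); 1 remain; assigned so far: [1, 3, 5]
unit clause [2] forces x2=T; simplify:
  satisfied 1 clause(s); 0 remain; assigned so far: [1, 2, 3, 5]

Answer: 0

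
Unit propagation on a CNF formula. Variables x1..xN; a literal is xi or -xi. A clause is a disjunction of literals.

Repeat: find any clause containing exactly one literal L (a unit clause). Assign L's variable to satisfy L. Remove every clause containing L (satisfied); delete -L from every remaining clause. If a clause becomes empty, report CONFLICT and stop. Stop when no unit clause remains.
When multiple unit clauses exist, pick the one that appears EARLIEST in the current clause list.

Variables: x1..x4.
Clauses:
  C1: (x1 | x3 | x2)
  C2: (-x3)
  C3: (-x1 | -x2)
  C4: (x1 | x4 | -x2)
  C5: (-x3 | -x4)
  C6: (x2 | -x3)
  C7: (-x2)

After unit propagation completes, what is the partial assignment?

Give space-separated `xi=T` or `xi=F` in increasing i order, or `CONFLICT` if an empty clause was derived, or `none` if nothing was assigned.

Answer: x1=T x2=F x3=F

Derivation:
unit clause [-3] forces x3=F; simplify:
  drop 3 from [1, 3, 2] -> [1, 2]
  satisfied 3 clause(s); 4 remain; assigned so far: [3]
unit clause [-2] forces x2=F; simplify:
  drop 2 from [1, 2] -> [1]
  satisfied 3 clause(s); 1 remain; assigned so far: [2, 3]
unit clause [1] forces x1=T; simplify:
  satisfied 1 clause(s); 0 remain; assigned so far: [1, 2, 3]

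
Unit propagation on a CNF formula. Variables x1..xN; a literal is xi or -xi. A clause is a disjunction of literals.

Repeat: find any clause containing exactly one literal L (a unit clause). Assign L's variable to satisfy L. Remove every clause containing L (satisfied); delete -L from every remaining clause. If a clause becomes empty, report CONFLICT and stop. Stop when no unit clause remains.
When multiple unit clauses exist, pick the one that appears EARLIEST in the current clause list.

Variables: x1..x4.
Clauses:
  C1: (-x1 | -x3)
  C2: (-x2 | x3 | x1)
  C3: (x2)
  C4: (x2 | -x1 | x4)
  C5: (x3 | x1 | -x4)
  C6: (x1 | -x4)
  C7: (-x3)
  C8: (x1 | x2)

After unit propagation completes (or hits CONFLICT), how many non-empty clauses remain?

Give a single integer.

Answer: 0

Derivation:
unit clause [2] forces x2=T; simplify:
  drop -2 from [-2, 3, 1] -> [3, 1]
  satisfied 3 clause(s); 5 remain; assigned so far: [2]
unit clause [-3] forces x3=F; simplify:
  drop 3 from [3, 1] -> [1]
  drop 3 from [3, 1, -4] -> [1, -4]
  satisfied 2 clause(s); 3 remain; assigned so far: [2, 3]
unit clause [1] forces x1=T; simplify:
  satisfied 3 clause(s); 0 remain; assigned so far: [1, 2, 3]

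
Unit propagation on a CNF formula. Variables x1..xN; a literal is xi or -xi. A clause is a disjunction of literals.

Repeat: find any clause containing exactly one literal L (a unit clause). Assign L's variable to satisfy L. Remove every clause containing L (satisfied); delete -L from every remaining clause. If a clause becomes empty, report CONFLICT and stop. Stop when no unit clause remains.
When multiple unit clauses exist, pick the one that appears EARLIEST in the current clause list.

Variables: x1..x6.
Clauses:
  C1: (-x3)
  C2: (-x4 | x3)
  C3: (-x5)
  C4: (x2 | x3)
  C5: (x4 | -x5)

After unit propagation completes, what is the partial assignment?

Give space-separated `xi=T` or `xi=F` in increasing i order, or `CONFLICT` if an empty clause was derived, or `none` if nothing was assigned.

Answer: x2=T x3=F x4=F x5=F

Derivation:
unit clause [-3] forces x3=F; simplify:
  drop 3 from [-4, 3] -> [-4]
  drop 3 from [2, 3] -> [2]
  satisfied 1 clause(s); 4 remain; assigned so far: [3]
unit clause [-4] forces x4=F; simplify:
  drop 4 from [4, -5] -> [-5]
  satisfied 1 clause(s); 3 remain; assigned so far: [3, 4]
unit clause [-5] forces x5=F; simplify:
  satisfied 2 clause(s); 1 remain; assigned so far: [3, 4, 5]
unit clause [2] forces x2=T; simplify:
  satisfied 1 clause(s); 0 remain; assigned so far: [2, 3, 4, 5]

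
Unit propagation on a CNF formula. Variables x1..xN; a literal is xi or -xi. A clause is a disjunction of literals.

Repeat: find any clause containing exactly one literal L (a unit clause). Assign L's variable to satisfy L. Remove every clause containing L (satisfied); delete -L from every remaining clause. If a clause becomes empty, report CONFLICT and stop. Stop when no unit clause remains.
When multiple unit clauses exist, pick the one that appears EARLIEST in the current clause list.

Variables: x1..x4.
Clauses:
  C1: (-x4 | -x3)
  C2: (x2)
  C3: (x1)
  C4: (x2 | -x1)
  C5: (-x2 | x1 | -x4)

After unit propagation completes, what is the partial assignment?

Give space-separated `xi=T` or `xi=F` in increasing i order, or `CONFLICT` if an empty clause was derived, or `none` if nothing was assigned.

unit clause [2] forces x2=T; simplify:
  drop -2 from [-2, 1, -4] -> [1, -4]
  satisfied 2 clause(s); 3 remain; assigned so far: [2]
unit clause [1] forces x1=T; simplify:
  satisfied 2 clause(s); 1 remain; assigned so far: [1, 2]

Answer: x1=T x2=T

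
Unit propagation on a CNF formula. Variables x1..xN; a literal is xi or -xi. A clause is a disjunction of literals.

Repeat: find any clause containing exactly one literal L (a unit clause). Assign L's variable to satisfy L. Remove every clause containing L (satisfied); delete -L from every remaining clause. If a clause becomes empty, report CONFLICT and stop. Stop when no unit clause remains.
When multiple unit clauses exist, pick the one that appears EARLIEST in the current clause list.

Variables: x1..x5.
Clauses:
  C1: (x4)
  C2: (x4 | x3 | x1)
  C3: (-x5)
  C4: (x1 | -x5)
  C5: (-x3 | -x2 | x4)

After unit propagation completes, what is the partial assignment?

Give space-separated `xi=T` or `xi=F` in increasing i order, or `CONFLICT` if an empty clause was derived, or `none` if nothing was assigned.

Answer: x4=T x5=F

Derivation:
unit clause [4] forces x4=T; simplify:
  satisfied 3 clause(s); 2 remain; assigned so far: [4]
unit clause [-5] forces x5=F; simplify:
  satisfied 2 clause(s); 0 remain; assigned so far: [4, 5]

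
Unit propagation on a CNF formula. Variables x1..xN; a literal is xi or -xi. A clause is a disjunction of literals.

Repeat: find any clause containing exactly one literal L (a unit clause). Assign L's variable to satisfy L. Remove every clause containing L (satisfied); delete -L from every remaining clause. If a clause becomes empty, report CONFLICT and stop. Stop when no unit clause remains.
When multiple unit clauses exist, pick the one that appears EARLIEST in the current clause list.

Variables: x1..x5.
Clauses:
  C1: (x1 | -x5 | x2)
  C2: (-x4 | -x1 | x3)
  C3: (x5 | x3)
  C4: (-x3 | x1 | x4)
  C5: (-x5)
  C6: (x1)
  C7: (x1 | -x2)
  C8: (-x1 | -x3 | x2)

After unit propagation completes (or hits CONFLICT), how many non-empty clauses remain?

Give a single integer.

unit clause [-5] forces x5=F; simplify:
  drop 5 from [5, 3] -> [3]
  satisfied 2 clause(s); 6 remain; assigned so far: [5]
unit clause [3] forces x3=T; simplify:
  drop -3 from [-3, 1, 4] -> [1, 4]
  drop -3 from [-1, -3, 2] -> [-1, 2]
  satisfied 2 clause(s); 4 remain; assigned so far: [3, 5]
unit clause [1] forces x1=T; simplify:
  drop -1 from [-1, 2] -> [2]
  satisfied 3 clause(s); 1 remain; assigned so far: [1, 3, 5]
unit clause [2] forces x2=T; simplify:
  satisfied 1 clause(s); 0 remain; assigned so far: [1, 2, 3, 5]

Answer: 0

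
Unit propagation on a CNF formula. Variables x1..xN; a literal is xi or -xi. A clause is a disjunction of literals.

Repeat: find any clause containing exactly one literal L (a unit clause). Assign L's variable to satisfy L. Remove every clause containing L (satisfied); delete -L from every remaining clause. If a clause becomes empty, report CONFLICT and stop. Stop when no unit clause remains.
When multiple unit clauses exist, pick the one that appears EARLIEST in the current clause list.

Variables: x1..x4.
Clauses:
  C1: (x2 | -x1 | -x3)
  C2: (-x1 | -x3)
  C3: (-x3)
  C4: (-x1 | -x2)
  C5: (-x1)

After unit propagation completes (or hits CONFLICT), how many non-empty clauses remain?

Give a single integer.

Answer: 0

Derivation:
unit clause [-3] forces x3=F; simplify:
  satisfied 3 clause(s); 2 remain; assigned so far: [3]
unit clause [-1] forces x1=F; simplify:
  satisfied 2 clause(s); 0 remain; assigned so far: [1, 3]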